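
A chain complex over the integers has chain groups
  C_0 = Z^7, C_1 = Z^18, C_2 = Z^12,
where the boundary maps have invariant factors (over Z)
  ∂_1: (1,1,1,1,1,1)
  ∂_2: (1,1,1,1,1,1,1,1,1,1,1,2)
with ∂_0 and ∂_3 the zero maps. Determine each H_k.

H_0 = Z,  H_1 = Z_2,  H_2 = 0.

H_0: b_0 = 7 − 0 − 6 = 1; torsion from ∂_1 factors > 1: none. So H_0 = Z.
H_1: b_1 = 18 − 6 − 12 = 0; torsion from ∂_2 factors > 1: [2]. So H_1 = Z_2.
H_2: b_2 = 12 − 12 − 0 = 0; torsion from ∂_3 factors > 1: none. So H_2 = 0.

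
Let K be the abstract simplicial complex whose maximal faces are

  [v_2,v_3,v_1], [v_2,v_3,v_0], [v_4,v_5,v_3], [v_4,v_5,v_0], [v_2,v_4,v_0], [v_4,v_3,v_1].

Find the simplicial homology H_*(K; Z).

H_0 = Z,  H_1 = Z,  H_2 = 0.

Fix the vertex order v_0 < v_1 < v_2 < v_3 < v_4 < v_5 and write every simplex with vertices in increasing order. Then dim K = 2 and the simplices of K are:

  0-simplices (6): [v_0], [v_1], [v_2], [v_3], [v_4], [v_5]
  1-simplices (12): [v_0,v_2], [v_0,v_3], [v_0,v_4], [v_0,v_5], [v_1,v_2], [v_1,v_3], [v_1,v_4], [v_2,v_3], [v_2,v_4], [v_3,v_4], [v_3,v_5], [v_4,v_5]
  2-simplices (6): [v_0,v_2,v_3], [v_0,v_2,v_4], [v_0,v_4,v_5], [v_1,v_2,v_3], [v_1,v_3,v_4], [v_3,v_4,v_5]

giving chain groups C_0 ≅ Z^6, C_1 ≅ Z^12, C_2 ≅ Z^6.

The boundary map ∂_1: C_1 → C_0 is given by ∂[p,q] = [q] − [p]. For instance
  ∂[v_1,v_2] = [v_2] − [v_1].
The resulting 6×12 matrix has rank 5, and its Smith normal form has invariant factors (1,1,1,1,1).

∂_2: C_2 → C_1 sends each 2-simplex [p,q,r] to [q,r] − [p,r] + [p,q]. For instance
  ∂[v_1,v_3,v_4] = [v_3,v_4] − [v_1,v_4] + [v_1,v_3],
  ∂[v_0,v_4,v_5] = [v_4,v_5] − [v_0,v_5] + [v_0,v_4].
The resulting 12×6 matrix has rank 6, and its Smith normal form has invariant factors (1,1,1,1,1,1).

Reading off H_k = ker ∂_k / im ∂_{k+1}:

  H_0: rank C_0 − rank ∂_1 = 6 − 5 = 1, and the invariant factors of ∂_1 are all 1, so H_0 ≅ Z.
  H_1: rank ker ∂_1 − rank ∂_2 = (12 − 5) − 6 = 1, and the invariant factors of ∂_2 are all 1, so H_1 ≅ Z.
  H_2: rank ker ∂_2 − rank ∂_3 = (6 − 6) − 0 = 0, and there is no ∂_3, so H_2 ≅ 0.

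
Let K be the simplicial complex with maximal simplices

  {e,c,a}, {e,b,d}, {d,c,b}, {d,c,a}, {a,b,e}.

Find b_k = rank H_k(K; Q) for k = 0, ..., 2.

b_0 = 1, b_1 = 1, b_2 = 0.

Take the total order a < b < c < d < e on the vertex set. Then K (dimension 2) consists of the simplices:

  0-simplices (5): a, b, c, d, e
  1-simplices (10): ab, ac, ad, ae, bc, bd, be, cd, ce, de
  2-simplices (5): abe, acd, ace, bcd, bde

giving chain groups C_0 ≅ Z^5, C_1 ≅ Z^10, C_2 ≅ Z^5.

Boundary ∂_1: C_1 → C_0 maps an edge to its endpoints' difference, ∂[p,q] = q − p. For instance
  ∂be = e − b.
This gives a 5×10 integer matrix of rank 4; reducing to Smith normal form yields diagonal entries (1,1,1,1).

The boundary map ∂_2: C_2 → C_1 maps a triangle to the signed sum of its edges. For instance
  ∂bde = de − be + bd,
  ∂ace = ce − ae + ac.
The resulting 10×5 matrix has rank 5, and its Smith normal form has invariant factors (1,1,1,1,1).

Computing H_k = (kernel of ∂_k) / (image of ∂_{k+1}):

  H_0: rank C_0 − rank ∂_1 = 5 − 4 = 1, and the invariant factors of ∂_1 are all 1, so H_0 ≅ Z.
  H_1: rank ker ∂_1 − rank ∂_2 = (10 − 4) − 5 = 1, and the invariant factors of ∂_2 are all 1, so H_1 ≅ Z.
  H_2: rank ker ∂_2 − rank ∂_3 = (5 − 5) − 0 = 0, and there is no ∂_3, so H_2 ≅ 0.

(K is a triangulation of the Möbius band.)

Hence the Betti numbers are b_0 = 1, b_1 = 1, b_2 = 0.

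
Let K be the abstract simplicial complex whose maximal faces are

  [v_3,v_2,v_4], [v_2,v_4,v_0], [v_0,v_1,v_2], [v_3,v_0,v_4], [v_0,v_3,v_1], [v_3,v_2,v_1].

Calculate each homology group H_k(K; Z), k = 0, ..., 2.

H_0 ≅ Z,  H_1 = 0,  H_2 ≅ Z.

We work with the vertex ordering v_0 < v_1 < v_2 < v_3 < v_4. The simplices of K, each written with vertices in increasing order, are:

  0-simplices (5): [v_0], [v_1], [v_2], [v_3], [v_4]
  1-simplices (9): [v_0,v_1], [v_0,v_2], [v_0,v_3], [v_0,v_4], [v_1,v_2], [v_1,v_3], [v_2,v_3], [v_2,v_4], [v_3,v_4]
  2-simplices (6): [v_0,v_1,v_2], [v_0,v_1,v_3], [v_0,v_2,v_4], [v_0,v_3,v_4], [v_1,v_2,v_3], [v_2,v_3,v_4]

giving chain groups C_0 ≅ Z^5, C_1 ≅ Z^9, C_2 ≅ Z^6.

Boundary ∂_1: C_1 → C_0 maps an edge to its endpoints' difference, ∂[p,q] = q − p.
This gives a 5×9 integer matrix of rank 4; reducing to Smith normal form yields diagonal entries (1,1,1,1).

The boundary map ∂_2: C_2 → C_1 maps a triangle to the signed sum of its edges. For instance
  ∂[v_0,v_2,v_4] = [v_2,v_4] − [v_0,v_4] + [v_0,v_2],
  ∂[v_0,v_1,v_3] = [v_1,v_3] − [v_0,v_3] + [v_0,v_1].
As a 9×6 matrix over Z this has rank 5, with invariant factors (1,1,1,1,1).

Computing H_k = (kernel of ∂_k) / (image of ∂_{k+1}):

  H_0: rank C_0 − rank ∂_1 = 5 − 4 = 1, and the invariant factors of ∂_1 are all 1, so H_0 = Z.
  H_1: rank ker ∂_1 − rank ∂_2 = (9 − 4) − 5 = 0, and the invariant factors of ∂_2 are all 1, so H_1 = 0.
  H_2: rank ker ∂_2 − rank ∂_3 = (6 − 5) − 0 = 1, and there is no ∂_3, so H_2 = Z.

(K is a triangulation of the 2-sphere S^2.)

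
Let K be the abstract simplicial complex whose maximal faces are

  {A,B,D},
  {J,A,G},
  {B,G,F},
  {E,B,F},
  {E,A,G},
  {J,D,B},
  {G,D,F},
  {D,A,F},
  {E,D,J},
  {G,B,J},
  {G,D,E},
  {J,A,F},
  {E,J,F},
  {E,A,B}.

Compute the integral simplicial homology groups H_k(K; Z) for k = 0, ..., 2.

Take the total order A < B < D < E < F < G < J on the vertex set. Then K (dimension 2) consists of the simplices:

  0-simplices (7): A, B, D, E, F, G, J
  1-simplices (21): AB, AD, AE, AF, AG, AJ, BD, BE, BF, BG, BJ, DE, DF, DG, DJ, EF, EG, EJ, FG, FJ, GJ
  2-simplices (14): ABD, ABE, ADF, AEG, AFJ, AGJ, BDJ, BEF, BFG, BGJ, DEG, DEJ, DFG, EFJ

giving chain groups C_0 ≅ Z^7, C_1 ≅ Z^21, C_2 ≅ Z^14.

∂_1: C_1 → C_0 sends each edge [p,q] (with p < q) to q − p. For instance
  ∂EF = F − E.
The resulting 7×21 matrix has rank 6, and its Smith normal form has invariant factors (1,1,1,1,1,1).

∂_2: C_2 → C_1 maps a triangle to the signed sum of its edges. For instance
  ∂DEG = EG − DG + DE,
  ∂AGJ = GJ − AJ + AG.
As a 21×14 matrix over Z this has rank 13, with invariant factors (1,1,1,1,1,1,1,1,1,1,1,1,1).

Reading off H_k = ker ∂_k / im ∂_{k+1}:

  H_0: rank C_0 − rank ∂_1 = 7 − 6 = 1, and the invariant factors of ∂_1 are all 1, so H_0 ≅ Z.
  H_1: rank ker ∂_1 − rank ∂_2 = (21 − 6) − 13 = 2, and the invariant factors of ∂_2 are all 1, so H_1 ≅ Z^2.
  H_2: rank ker ∂_2 − rank ∂_3 = (14 − 13) − 0 = 1, and there is no ∂_3, so H_2 ≅ Z.

As a check, the Euler characteristic is 7 − 21 + 14 = 0, which agrees with 1 − 2 + 1 = 0.
(K is a triangulation of the torus T^2.)

H_0 ≅ Z,  H_1 ≅ Z^2,  H_2 ≅ Z.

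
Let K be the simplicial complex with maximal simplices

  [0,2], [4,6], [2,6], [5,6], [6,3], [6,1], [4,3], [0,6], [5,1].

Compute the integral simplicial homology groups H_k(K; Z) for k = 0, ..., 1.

H_0 = Z,  H_1 = Z^3.

Take the total order 0 < 1 < 2 < 3 < 4 < 5 < 6 on the vertex set. Then K (dimension 1) consists of the simplices:

  0-simplices (7): [0], [1], [2], [3], [4], [5], [6]
  1-simplices (9): [0,2], [0,6], [1,5], [1,6], [2,6], [3,4], [3,6], [4,6], [5,6]

Hence C_0 ≅ Z^7, C_1 ≅ Z^9.

The boundary map ∂_1: C_1 → C_0 maps an edge to its endpoints' difference, ∂[p,q] = q − p.
The resulting 7×9 matrix has rank 6, and its Smith normal form has invariant factors (1,1,1,1,1,1).

Computing H_k = (kernel of ∂_k) / (image of ∂_{k+1}):

  H_0: rank C_0 − rank ∂_1 = 7 − 6 = 1, and the invariant factors of ∂_1 are all 1, so H_0 ≅ Z.
  H_1: rank ker ∂_1 − rank ∂_2 = (9 − 6) − 0 = 3, and there is no ∂_2, so H_1 ≅ Z^3.

(K is a triangulation of a wedge of 3 circles.)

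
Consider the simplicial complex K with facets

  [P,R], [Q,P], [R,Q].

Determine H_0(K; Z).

H_0 ≅ Z.

Take the total order P < Q < R on the vertex set. Then K (dimension 1) consists of the simplices:

  0-simplices (3): P, Q, R
  1-simplices (3): PQ, PR, QR

giving chain groups C_0 ≅ Z^3, C_1 ≅ Z^3.

The boundary map ∂_1: C_1 → C_0 is given by ∂[p,q] = [q] − [p].
The 3×3 boundary matrix has rank 2 and Smith normal form diag(1,1).

Reading off H_k = ker ∂_k / im ∂_{k+1}:

  H_0: rank C_0 − rank ∂_1 = 3 − 2 = 1, and the invariant factors of ∂_1 are all 1, so H_0 = Z.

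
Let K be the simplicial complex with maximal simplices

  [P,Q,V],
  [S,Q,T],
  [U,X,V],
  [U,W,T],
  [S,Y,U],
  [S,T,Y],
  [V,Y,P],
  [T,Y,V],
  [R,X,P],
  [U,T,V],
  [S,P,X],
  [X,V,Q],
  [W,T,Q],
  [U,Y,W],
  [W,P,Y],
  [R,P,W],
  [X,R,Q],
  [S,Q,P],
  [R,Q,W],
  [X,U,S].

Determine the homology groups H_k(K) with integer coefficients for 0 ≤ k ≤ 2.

H_0 = Z,  H_1 = Z ⊕ Z/2,  H_2 = 0.

We work with the vertex ordering P < Q < R < S < T < U < V < W < X < Y. The simplices of K, each written with vertices in increasing order, are:

  0-simplices (10): P, Q, R, S, T, U, V, W, X, Y
  1-simplices (30): PQ, PR, PS, PV, PW, PX, PY, QR, QS, QT, QV, QW, QX, RW, RX, ST, SU, SX, SY, TU, TV, TW, TY, UV, UW, UX, UY, VX, VY, WY
  2-simplices (20): PQS, PQV, PRW, PRX, PSX, PVY, PWY, QRW, QRX, QST, QTW, QVX, STY, SUX, SUY, TUV, TUW, TVY, UVX, UWY

giving chain groups C_0 ≅ Z^10, C_1 ≅ Z^30, C_2 ≅ Z^20.

∂_1: C_1 → C_0 maps an edge to its endpoints' difference, ∂[p,q] = q − p.
The resulting 10×30 matrix has rank 9, and its Smith normal form has invariant factors (1,1,1,1,1,1,1,1,1).

The boundary map ∂_2: C_2 → C_1 sends each 2-simplex [p,q,r] to [q,r] − [p,r] + [p,q]. For instance
  ∂PWY = WY − PY + PW,
  ∂PQS = QS − PS + PQ.
This gives a 30×20 integer matrix of rank 20; reducing to Smith normal form yields diagonal entries (1,1,1,1,1,1,1,1,1,1,1,1,1,1,1,1,1,1,1,2).

Computing H_k = (kernel of ∂_k) / (image of ∂_{k+1}):

  H_0: rank C_0 − rank ∂_1 = 10 − 9 = 1, and the invariant factors of ∂_1 are all 1, so H_0 = Z.
  H_1: rank ker ∂_1 − rank ∂_2 = (30 − 9) − 20 = 1, and ∂_2 has invariant factor 2 > 1, so H_1 = Z ⊕ Z/2.
  H_2: rank ker ∂_2 − rank ∂_3 = (20 − 20) − 0 = 0, and there is no ∂_3, so H_2 = 0.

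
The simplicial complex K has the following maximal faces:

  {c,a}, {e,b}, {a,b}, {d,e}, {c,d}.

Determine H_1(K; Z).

Take the total order a < b < c < d < e on the vertex set. Then K (dimension 1) consists of the simplices:

  0-simplices (5): a, b, c, d, e
  1-simplices (5): ab, ac, be, cd, de

so the chain groups are C_0 ≅ Z^5, C_1 ≅ Z^5.

∂_1: C_1 → C_0 maps an edge to its endpoints' difference, ∂[p,q] = q − p.
The resulting 5×5 matrix has rank 4, and its Smith normal form has invariant factors (1,1,1,1).

Now H_k = ker ∂_k / im ∂_{k+1}, so:

  H_1: rank ker ∂_1 − rank ∂_2 = (5 − 4) − 0 = 1, and there is no ∂_2, so H_1 = Z.

H_1 = Z.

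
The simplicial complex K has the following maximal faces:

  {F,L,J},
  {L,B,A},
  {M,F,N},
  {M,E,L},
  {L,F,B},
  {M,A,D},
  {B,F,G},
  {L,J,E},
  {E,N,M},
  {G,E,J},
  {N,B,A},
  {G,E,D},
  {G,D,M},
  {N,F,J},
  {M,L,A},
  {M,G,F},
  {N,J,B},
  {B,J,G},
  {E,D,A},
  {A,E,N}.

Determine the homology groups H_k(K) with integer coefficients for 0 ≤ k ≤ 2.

H_0 ≅ Z,  H_1 ≅ Z ⊕ Z/2,  H_2 = 0.

Order the vertices as A < B < D < E < F < G < J < L < M < N. Listing each simplex with vertices in this order, K has dimension 2 with simplices:

  0-simplices (10): A, B, D, E, F, G, J, L, M, N
  1-simplices (30): AB, AD, AE, AL, AM, AN, BF, BG, BJ, BL, BN, DE, DG, DM, EG, EJ, EL, EM, EN, FG, FJ, FL, FM, FN, GJ, GM, JL, JN, LM, MN
  2-simplices (20): ABL, ABN, ADE, ADM, AEN, ALM, BFG, BFL, BGJ, BJN, DEG, DGM, EGJ, EJL, ELM, EMN, FGM, FJL, FJN, FMN

Hence C_0 ≅ Z^10, C_1 ≅ Z^30, C_2 ≅ Z^20.

Boundary ∂_1: C_1 → C_0 sends each edge [p,q] (with p < q) to q − p. For instance
  ∂EM = M − E.
The resulting 10×30 matrix has rank 9, and its Smith normal form has invariant factors (1,1,1,1,1,1,1,1,1).

The boundary map ∂_2: C_2 → C_1 maps a triangle to the signed sum of its edges. For instance
  ∂ADM = DM − AM + AD,
  ∂FJL = JL − FL + FJ.
As a 30×20 matrix over Z this has rank 20, with invariant factors (1,1,1,1,1,1,1,1,1,1,1,1,1,1,1,1,1,1,1,2).

Reading off H_k = ker ∂_k / im ∂_{k+1}:

  H_0: rank C_0 − rank ∂_1 = 10 − 9 = 1, and the invariant factors of ∂_1 are all 1, so H_0 ≅ Z.
  H_1: rank ker ∂_1 − rank ∂_2 = (30 − 9) − 20 = 1, and ∂_2 has invariant factor 2 > 1, so H_1 ≅ Z ⊕ Z/2.
  H_2: rank ker ∂_2 − rank ∂_3 = (20 − 20) − 0 = 0, and there is no ∂_3, so H_2 ≅ 0.

As a check, the Euler characteristic is 10 − 30 + 20 = 0, which agrees with 1 − 1 + 0 = 0.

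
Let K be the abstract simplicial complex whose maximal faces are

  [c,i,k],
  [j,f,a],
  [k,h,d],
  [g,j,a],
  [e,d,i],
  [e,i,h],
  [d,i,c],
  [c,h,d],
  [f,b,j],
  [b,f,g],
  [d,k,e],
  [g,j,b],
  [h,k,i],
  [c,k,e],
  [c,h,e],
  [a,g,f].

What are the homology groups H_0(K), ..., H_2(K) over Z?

Take the total order a < b < c < d < e < f < g < h < i < j < k on the vertex set. Then K (dimension 2) consists of the simplices:

  0-simplices (11): a, b, c, d, e, f, g, h, i, j, k
  1-simplices (24): af, ag, aj, bf, bg, bj, cd, ce, ch, ci, ck, de, dh, di, dk, eh, ei, ek, fg, fj, gj, hi, hk, ik
  2-simplices (16): afg, afj, agj, bfg, bfj, bgj, cdh, cdi, ceh, cek, cik, dei, dek, dhk, ehi, hik

giving chain groups C_0 ≅ Z^11, C_1 ≅ Z^24, C_2 ≅ Z^16.

Boundary ∂_1: C_1 → C_0 is given by ∂[p,q] = [q] − [p].
The resulting 11×24 matrix has rank 9, and its Smith normal form has invariant factors (1,1,1,1,1,1,1,1,1).

The boundary map ∂_2: C_2 → C_1 maps a triangle to the signed sum of its edges. For instance
  ∂dek = ek − dk + de,
  ∂bfj = fj − bj + bf.
As a 24×16 matrix over Z this has rank 15, with invariant factors (1,1,1,1,1,1,1,1,1,1,1,1,1,1,2).

Computing H_k = (kernel of ∂_k) / (image of ∂_{k+1}):

  H_0: rank C_0 − rank ∂_1 = 11 − 9 = 2, and the invariant factors of ∂_1 are all 1, so H_0 = Z^2.
  H_1: rank ker ∂_1 − rank ∂_2 = (24 − 9) − 15 = 0, and ∂_2 has invariant factor 2 > 1, so H_1 = Z/2.
  H_2: rank ker ∂_2 − rank ∂_3 = (16 − 15) − 0 = 1, and there is no ∂_3, so H_2 = Z.

As a check, the Euler characteristic is 11 − 24 + 16 = 3, which agrees with 2 − 0 + 1 = 3.

H_0 = Z^2,  H_1 = Z/2,  H_2 = Z.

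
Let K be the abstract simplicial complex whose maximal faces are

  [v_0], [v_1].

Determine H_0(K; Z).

H_0 ≅ Z^2.

Fix the vertex order v_0 < v_1 and write every simplex with vertices in increasing order. Then dim K = 0 and the simplices of K are:

  0-simplices (2): [v_0], [v_1]

giving chain groups C_0 ≅ Z^2.

Reading off H_k = ker ∂_k / im ∂_{k+1}:

  H_0: rank C_0 − rank ∂_1 = 2 − 0 = 2, and there is no ∂_1, so H_0 ≅ Z^2.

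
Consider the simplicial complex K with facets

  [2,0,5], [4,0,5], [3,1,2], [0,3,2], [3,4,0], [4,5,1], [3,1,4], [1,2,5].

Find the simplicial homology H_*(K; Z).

H_0 = Z,  H_1 = 0,  H_2 = Z.

Take the total order 0 < 1 < 2 < 3 < 4 < 5 on the vertex set. Then K (dimension 2) consists of the simplices:

  0-simplices (6): [0], [1], [2], [3], [4], [5]
  1-simplices (12): [0,2], [0,3], [0,4], [0,5], [1,2], [1,3], [1,4], [1,5], [2,3], [2,5], [3,4], [4,5]
  2-simplices (8): [0,2,3], [0,2,5], [0,3,4], [0,4,5], [1,2,3], [1,2,5], [1,3,4], [1,4,5]

Hence C_0 ≅ Z^6, C_1 ≅ Z^12, C_2 ≅ Z^8.

∂_1: C_1 → C_0 sends each edge [p,q] (with p < q) to q − p.
As a 6×12 matrix over Z this has rank 5, with invariant factors (1,1,1,1,1).

∂_2: C_2 → C_1 acts by ∂[p,q,r] = [q,r] − [p,r] + [p,q]. For instance
  ∂[0,4,5] = [4,5] − [0,5] + [0,4],
  ∂[1,3,4] = [3,4] − [1,4] + [1,3].
The resulting 12×8 matrix has rank 7, and its Smith normal form has invariant factors (1,1,1,1,1,1,1).

Reading off H_k = ker ∂_k / im ∂_{k+1}:

  H_0: rank C_0 − rank ∂_1 = 6 − 5 = 1, and the invariant factors of ∂_1 are all 1, so H_0 ≅ Z.
  H_1: rank ker ∂_1 − rank ∂_2 = (12 − 5) − 7 = 0, and the invariant factors of ∂_2 are all 1, so H_1 ≅ 0.
  H_2: rank ker ∂_2 − rank ∂_3 = (8 − 7) − 0 = 1, and there is no ∂_3, so H_2 ≅ Z.

As a check, the Euler characteristic is 6 − 12 + 8 = 2, which agrees with 1 − 0 + 1 = 2.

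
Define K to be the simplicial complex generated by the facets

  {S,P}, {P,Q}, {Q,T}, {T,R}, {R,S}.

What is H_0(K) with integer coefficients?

H_0 ≅ Z.

Take the total order P < Q < R < S < T on the vertex set. Then K (dimension 1) consists of the simplices:

  0-simplices (5): P, Q, R, S, T
  1-simplices (5): PQ, PS, QT, RS, RT

Hence C_0 ≅ Z^5, C_1 ≅ Z^5.

Boundary ∂_1: C_1 → C_0 maps an edge to its endpoints' difference, ∂[p,q] = q − p. For instance
  ∂PQ = Q − P.
This gives a 5×5 integer matrix of rank 4; reducing to Smith normal form yields diagonal entries (1,1,1,1).

Computing H_k = (kernel of ∂_k) / (image of ∂_{k+1}):

  H_0: rank C_0 − rank ∂_1 = 5 − 4 = 1, and the invariant factors of ∂_1 are all 1, so H_0 ≅ Z.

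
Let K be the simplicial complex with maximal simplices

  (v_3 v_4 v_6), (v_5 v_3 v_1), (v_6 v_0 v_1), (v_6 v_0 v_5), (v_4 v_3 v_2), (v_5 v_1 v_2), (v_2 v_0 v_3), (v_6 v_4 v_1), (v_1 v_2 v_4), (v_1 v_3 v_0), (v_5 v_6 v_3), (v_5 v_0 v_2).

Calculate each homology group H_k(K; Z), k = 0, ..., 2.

H_0 ≅ Z,  H_1 ≅ Z/2Z,  H_2 = 0.

Take the total order v_0 < v_1 < v_2 < v_3 < v_4 < v_5 < v_6 on the vertex set. Then K (dimension 2) consists of the simplices:

  0-simplices (7): [v_0], [v_1], [v_2], [v_3], [v_4], [v_5], [v_6]
  1-simplices (18): (18 of them)
  2-simplices (12): (12 of them)

Hence C_0 ≅ Z^7, C_1 ≅ Z^18, C_2 ≅ Z^12.

∂_1: C_1 → C_0 sends each edge [p,q] (with p < q) to q − p.
The resulting 7×18 matrix has rank 6, and its Smith normal form has invariant factors (1,1,1,1,1,1).

Boundary ∂_2: C_2 → C_1 maps a triangle to the signed sum of its edges. For instance
  ∂[v_1,v_2,v_4] = [v_2,v_4] − [v_1,v_4] + [v_1,v_2],
  ∂[v_0,v_2,v_3] = [v_2,v_3] − [v_0,v_3] + [v_0,v_2].
The resulting 18×12 matrix has rank 12, and its Smith normal form has invariant factors (1,1,1,1,1,1,1,1,1,1,1,2).

From H_k ≅ ker(∂_k) / im(∂_{k+1}) we obtain:

  H_0: rank C_0 − rank ∂_1 = 7 − 6 = 1, and the invariant factors of ∂_1 are all 1, so H_0 ≅ Z.
  H_1: rank ker ∂_1 − rank ∂_2 = (18 − 6) − 12 = 0, and ∂_2 has invariant factor 2 > 1, so H_1 ≅ Z/2Z.
  H_2: rank ker ∂_2 − rank ∂_3 = (12 − 12) − 0 = 0, and there is no ∂_3, so H_2 ≅ 0.

As a check, the Euler characteristic is 7 − 18 + 12 = 1, which agrees with 1 − 0 + 0 = 1.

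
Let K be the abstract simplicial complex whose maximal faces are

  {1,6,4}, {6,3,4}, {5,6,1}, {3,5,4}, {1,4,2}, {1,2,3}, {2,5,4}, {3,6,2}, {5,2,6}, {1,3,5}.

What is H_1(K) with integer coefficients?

H_1 = Z/2Z.

We work with the vertex ordering 1 < 2 < 3 < 4 < 5 < 6. The simplices of K, each written with vertices in increasing order, are:

  0-simplices (6): [1], [2], [3], [4], [5], [6]
  1-simplices (15): [1,2], [1,3], [1,4], [1,5], [1,6], [2,3], [2,4], [2,5], [2,6], [3,4], [3,5], [3,6], [4,5], [4,6], [5,6]
  2-simplices (10): [1,2,3], [1,2,4], [1,3,5], [1,4,6], [1,5,6], [2,3,6], [2,4,5], [2,5,6], [3,4,5], [3,4,6]

Hence C_0 ≅ Z^6, C_1 ≅ Z^15, C_2 ≅ Z^10.

∂_1: C_1 → C_0 maps an edge to its endpoints' difference, ∂[p,q] = q − p. For instance
  ∂[3,4] = [4] − [3].
The resulting 6×15 matrix has rank 5, and its Smith normal form has invariant factors (1,1,1,1,1).

The boundary map ∂_2: C_2 → C_1 acts by ∂[p,q,r] = [q,r] − [p,r] + [p,q]. For instance
  ∂[2,5,6] = [5,6] − [2,6] + [2,5],
  ∂[3,4,5] = [4,5] − [3,5] + [3,4].
This gives a 15×10 integer matrix of rank 10; reducing to Smith normal form yields diagonal entries (1,1,1,1,1,1,1,1,1,2).

From H_k ≅ ker(∂_k) / im(∂_{k+1}) we obtain:

  H_1: rank ker ∂_1 − rank ∂_2 = (15 − 5) − 10 = 0, and ∂_2 has invariant factor 2 > 1, so H_1 ≅ Z/2Z.

(K is a triangulation of the real projective plane RP^2.)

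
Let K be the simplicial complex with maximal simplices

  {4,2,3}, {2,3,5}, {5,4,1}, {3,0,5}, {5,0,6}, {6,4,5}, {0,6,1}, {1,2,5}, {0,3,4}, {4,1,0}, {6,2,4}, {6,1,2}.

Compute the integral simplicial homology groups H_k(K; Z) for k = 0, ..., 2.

Take the total order 0 < 1 < 2 < 3 < 4 < 5 < 6 on the vertex set. Then K (dimension 2) consists of the simplices:

  0-simplices (7): [0], [1], [2], [3], [4], [5], [6]
  1-simplices (18): [0,1], [0,3], [0,4], [0,5], [0,6], [1,2], [1,4], [1,5], [1,6], [2,3], [2,4], [2,5], [2,6], [3,4], [3,5], [4,5], [4,6], [5,6]
  2-simplices (12): [0,1,4], [0,1,6], [0,3,4], [0,3,5], [0,5,6], [1,2,5], [1,2,6], [1,4,5], [2,3,4], [2,3,5], [2,4,6], [4,5,6]

so the chain groups are C_0 ≅ Z^7, C_1 ≅ Z^18, C_2 ≅ Z^12.

The boundary map ∂_1: C_1 → C_0 is given by ∂[p,q] = [q] − [p]. For instance
  ∂[2,3] = [3] − [2].
As a 7×18 matrix over Z this has rank 6, with invariant factors (1,1,1,1,1,1).

∂_2: C_2 → C_1 maps a triangle to the signed sum of its edges. For instance
  ∂[2,3,5] = [3,5] − [2,5] + [2,3],
  ∂[0,3,4] = [3,4] − [0,4] + [0,3].
The 18×12 boundary matrix has rank 12 and Smith normal form diag(1,1,1,1,1,1,1,1,1,1,1,2).

From H_k ≅ ker(∂_k) / im(∂_{k+1}) we obtain:

  H_0: rank C_0 − rank ∂_1 = 7 − 6 = 1, and the invariant factors of ∂_1 are all 1, so H_0 = Z.
  H_1: rank ker ∂_1 − rank ∂_2 = (18 − 6) − 12 = 0, and ∂_2 has invariant factor 2 > 1, so H_1 = Z_2.
  H_2: rank ker ∂_2 − rank ∂_3 = (12 − 12) − 0 = 0, and there is no ∂_3, so H_2 = 0.

As a check, the Euler characteristic is 7 − 18 + 12 = 1, which agrees with 1 − 0 + 0 = 1.

H_0 = Z,  H_1 = Z_2,  H_2 = 0.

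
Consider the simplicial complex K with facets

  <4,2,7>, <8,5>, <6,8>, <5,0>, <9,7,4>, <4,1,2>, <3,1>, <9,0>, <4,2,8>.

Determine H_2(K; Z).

H_2 = 0.

K has 10 vertices, 14 edges, 4 triangles.
rank ∂_2 = 4, rank ∂_3 = 0 ⇒ b_2 = 4 − 4 − 0 = 0. So H_2 ≅ 0.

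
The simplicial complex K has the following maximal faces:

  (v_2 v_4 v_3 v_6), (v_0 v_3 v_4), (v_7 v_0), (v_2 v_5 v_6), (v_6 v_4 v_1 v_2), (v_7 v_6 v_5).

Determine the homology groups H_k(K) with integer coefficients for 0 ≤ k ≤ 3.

Order the vertices as v_0 < v_1 < v_2 < v_3 < v_4 < v_5 < v_6 < v_7. Listing each simplex with vertices in this order, K has dimension 3 with simplices:

  0-simplices (8): [v_0], [v_1], [v_2], [v_3], [v_4], [v_5], [v_6], [v_7]
  1-simplices (16): (16 of them)
  2-simplices (10): [v_0,v_3,v_4], [v_1,v_2,v_4], [v_1,v_2,v_6], [v_1,v_4,v_6], [v_2,v_3,v_4], [v_2,v_3,v_6], [v_2,v_4,v_6], [v_2,v_5,v_6], [v_3,v_4,v_6], [v_5,v_6,v_7]
  3-simplices (2): [v_1,v_2,v_4,v_6], [v_2,v_3,v_4,v_6]

Hence C_0 ≅ Z^8, C_1 ≅ Z^16, C_2 ≅ Z^10, C_3 ≅ Z^2.

The boundary map ∂_1: C_1 → C_0 sends each edge [p,q] (with p < q) to q − p. For instance
  ∂[v_0,v_4] = [v_4] − [v_0].
The resulting 8×16 matrix has rank 7, and its Smith normal form has invariant factors (1,1,1,1,1,1,1).

The boundary map ∂_2: C_2 → C_1 maps a triangle to the signed sum of its edges. For instance
  ∂[v_1,v_2,v_6] = [v_2,v_6] − [v_1,v_6] + [v_1,v_2],
  ∂[v_2,v_3,v_6] = [v_3,v_6] − [v_2,v_6] + [v_2,v_3].
As a 16×10 matrix over Z this has rank 8, with invariant factors (1,1,1,1,1,1,1,1).

The boundary map ∂_3: C_3 → C_2 sends each 3-simplex σ to the alternating sum Σ_i (−1)^i (σ with its i-th vertex removed). For instance
  ∂[v_1,v_2,v_4,v_6] = [v_2,v_4,v_6] − [v_1,v_4,v_6] + [v_1,v_2,v_6] − [v_1,v_2,v_4],
  ∂[v_2,v_3,v_4,v_6] = [v_3,v_4,v_6] − [v_2,v_4,v_6] + [v_2,v_3,v_6] − [v_2,v_3,v_4].
This gives a 10×2 integer matrix of rank 2; reducing to Smith normal form yields diagonal entries (1,1).

Reading off H_k = ker ∂_k / im ∂_{k+1}:

  H_0: rank C_0 − rank ∂_1 = 8 − 7 = 1, and the invariant factors of ∂_1 are all 1, so H_0 = Z.
  H_1: rank ker ∂_1 − rank ∂_2 = (16 − 7) − 8 = 1, and the invariant factors of ∂_2 are all 1, so H_1 = Z.
  H_2: rank ker ∂_2 − rank ∂_3 = (10 − 8) − 2 = 0, and the invariant factors of ∂_3 are all 1, so H_2 = 0.
  H_3: rank ker ∂_3 − rank ∂_4 = (2 − 2) − 0 = 0, and there is no ∂_4, so H_3 = 0.

H_0 = Z,  H_1 = Z,  H_2 = 0,  H_3 = 0.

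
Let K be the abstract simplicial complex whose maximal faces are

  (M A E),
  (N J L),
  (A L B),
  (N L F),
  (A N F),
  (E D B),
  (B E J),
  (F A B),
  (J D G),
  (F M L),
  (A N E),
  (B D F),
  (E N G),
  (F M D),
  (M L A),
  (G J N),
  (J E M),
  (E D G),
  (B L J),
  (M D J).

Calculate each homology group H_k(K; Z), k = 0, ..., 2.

Take the total order A < B < D < E < F < G < J < L < M < N on the vertex set. Then K (dimension 2) consists of the simplices:

  0-simplices (10): A, B, D, E, F, G, J, L, M, N
  1-simplices (30): AB, AE, AF, AL, AM, AN, BD, BE, BF, BJ, BL, DE, DF, DG, DJ, DM, EG, EJ, EM, EN, FL, FM, FN, GJ, GN, JL, JM, JN, LM, LN
  2-simplices (20): ABF, ABL, AEM, AEN, AFN, ALM, BDE, BDF, BEJ, BJL, DEG, DFM, DGJ, DJM, EGN, EJM, FLM, FLN, GJN, JLN

so the chain groups are C_0 ≅ Z^10, C_1 ≅ Z^30, C_2 ≅ Z^20.

∂_1: C_1 → C_0 maps an edge to its endpoints' difference, ∂[p,q] = q − p. For instance
  ∂JM = M − J.
As a 10×30 matrix over Z this has rank 9, with invariant factors (1,1,1,1,1,1,1,1,1).

The boundary map ∂_2: C_2 → C_1 sends each 2-simplex [p,q,r] to [q,r] − [p,r] + [p,q]. For instance
  ∂BEJ = EJ − BJ + BE,
  ∂ALM = LM − AM + AL.
The 30×20 boundary matrix has rank 20 and Smith normal form diag(1,1,1,1,1,1,1,1,1,1,1,1,1,1,1,1,1,1,1,2).

Now H_k = ker ∂_k / im ∂_{k+1}, so:

  H_0: rank C_0 − rank ∂_1 = 10 − 9 = 1, and the invariant factors of ∂_1 are all 1, so H_0 = Z.
  H_1: rank ker ∂_1 − rank ∂_2 = (30 − 9) − 20 = 1, and ∂_2 has invariant factor 2 > 1, so H_1 = Z × Z/2.
  H_2: rank ker ∂_2 − rank ∂_3 = (20 − 20) − 0 = 0, and there is no ∂_3, so H_2 = 0.

H_0 = Z,  H_1 = Z × Z/2,  H_2 = 0.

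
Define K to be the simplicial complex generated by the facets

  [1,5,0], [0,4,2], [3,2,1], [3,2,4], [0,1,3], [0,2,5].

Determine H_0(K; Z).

H_0 ≅ Z.

We work with the vertex ordering 0 < 1 < 2 < 3 < 4 < 5. The simplices of K, each written with vertices in increasing order, are:

  0-simplices (6): [0], [1], [2], [3], [4], [5]
  1-simplices (12): [0,1], [0,2], [0,3], [0,4], [0,5], [1,2], [1,3], [1,5], [2,3], [2,4], [2,5], [3,4]
  2-simplices (6): [0,1,3], [0,1,5], [0,2,4], [0,2,5], [1,2,3], [2,3,4]

Hence C_0 ≅ Z^6, C_1 ≅ Z^12, C_2 ≅ Z^6.

Boundary ∂_1: C_1 → C_0 is given by ∂[p,q] = [q] − [p].
This gives a 6×12 integer matrix of rank 5; reducing to Smith normal form yields diagonal entries (1,1,1,1,1).

The boundary map ∂_2: C_2 → C_1 acts by ∂[p,q,r] = [q,r] − [p,r] + [p,q]. For instance
  ∂[0,2,4] = [2,4] − [0,4] + [0,2],
  ∂[0,2,5] = [2,5] − [0,5] + [0,2].
The resulting 12×6 matrix has rank 6, and its Smith normal form has invariant factors (1,1,1,1,1,1).

Now H_k = ker ∂_k / im ∂_{k+1}, so:

  H_0: rank C_0 − rank ∂_1 = 6 − 5 = 1, and the invariant factors of ∂_1 are all 1, so H_0 ≅ Z.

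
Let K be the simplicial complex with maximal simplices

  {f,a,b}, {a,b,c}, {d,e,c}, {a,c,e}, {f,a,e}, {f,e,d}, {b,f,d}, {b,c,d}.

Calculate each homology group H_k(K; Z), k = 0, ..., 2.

We work with the vertex ordering a < b < c < d < e < f. The simplices of K, each written with vertices in increasing order, are:

  0-simplices (6): a, b, c, d, e, f
  1-simplices (12): ab, ac, ae, af, bc, bd, bf, cd, ce, de, df, ef
  2-simplices (8): abc, abf, ace, aef, bcd, bdf, cde, def

giving chain groups C_0 ≅ Z^6, C_1 ≅ Z^12, C_2 ≅ Z^8.

Boundary ∂_1: C_1 → C_0 sends each edge [p,q] (with p < q) to q − p. For instance
  ∂df = f − d.
The resulting 6×12 matrix has rank 5, and its Smith normal form has invariant factors (1,1,1,1,1).

Boundary ∂_2: C_2 → C_1 maps a triangle to the signed sum of its edges. For instance
  ∂abf = bf − af + ab,
  ∂cde = de − ce + cd.
The resulting 12×8 matrix has rank 7, and its Smith normal form has invariant factors (1,1,1,1,1,1,1).

Computing H_k = (kernel of ∂_k) / (image of ∂_{k+1}):

  H_0: rank C_0 − rank ∂_1 = 6 − 5 = 1, and the invariant factors of ∂_1 are all 1, so H_0 ≅ Z.
  H_1: rank ker ∂_1 − rank ∂_2 = (12 − 5) − 7 = 0, and the invariant factors of ∂_2 are all 1, so H_1 ≅ 0.
  H_2: rank ker ∂_2 − rank ∂_3 = (8 − 7) − 0 = 1, and there is no ∂_3, so H_2 ≅ Z.

As a check, the Euler characteristic is 6 − 12 + 8 = 2, which agrees with 1 − 0 + 1 = 2.

H_0 ≅ Z,  H_1 = 0,  H_2 ≅ Z.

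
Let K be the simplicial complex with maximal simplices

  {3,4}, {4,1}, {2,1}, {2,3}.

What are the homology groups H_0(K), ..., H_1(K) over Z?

Order the vertices as 1 < 2 < 3 < 4. Listing each simplex with vertices in this order, K has dimension 1 with simplices:

  0-simplices (4): [1], [2], [3], [4]
  1-simplices (4): [1,2], [1,4], [2,3], [3,4]

so the chain groups are C_0 ≅ Z^4, C_1 ≅ Z^4.

The boundary map ∂_1: C_1 → C_0 is given by ∂[p,q] = [q] − [p]. For instance
  ∂[1,2] = [2] − [1].
As a 4×4 matrix over Z this has rank 3, with invariant factors (1,1,1).

From H_k ≅ ker(∂_k) / im(∂_{k+1}) we obtain:

  H_0: rank C_0 − rank ∂_1 = 4 − 3 = 1, and the invariant factors of ∂_1 are all 1, so H_0 ≅ Z.
  H_1: rank ker ∂_1 − rank ∂_2 = (4 − 3) − 0 = 1, and there is no ∂_2, so H_1 ≅ Z.

As a check, the Euler characteristic is 4 − 4 = 0, which agrees with 1 − 1 = 0.
(K is a triangulation of the circle S^1.)

H_0 = Z,  H_1 = Z.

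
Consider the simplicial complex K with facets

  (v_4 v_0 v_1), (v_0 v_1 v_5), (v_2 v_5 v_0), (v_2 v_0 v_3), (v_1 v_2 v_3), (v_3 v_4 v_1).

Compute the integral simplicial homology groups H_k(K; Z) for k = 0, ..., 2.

K has 6 vertices, 12 edges, 6 triangles.
rank ∂_0 = 0, rank ∂_1 = 5 ⇒ b_0 = 6 − 0 − 5 = 1; all invariant factors of ∂_1 are 1 so no torsion. So H_0 ≅ Z.
rank ∂_1 = 5, rank ∂_2 = 6 ⇒ b_1 = 12 − 5 − 6 = 1; all invariant factors of ∂_2 are 1 so no torsion. So H_1 ≅ Z.
rank ∂_2 = 6, rank ∂_3 = 0 ⇒ b_2 = 6 − 6 − 0 = 0. So H_2 ≅ 0.

H_0 = Z,  H_1 = Z,  H_2 = 0.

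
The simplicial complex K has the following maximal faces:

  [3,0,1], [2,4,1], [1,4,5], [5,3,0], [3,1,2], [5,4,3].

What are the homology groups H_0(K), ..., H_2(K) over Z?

H_0 ≅ Z,  H_1 ≅ Z,  H_2 = 0.

Order the vertices as 0 < 1 < 2 < 3 < 4 < 5. Listing each simplex with vertices in this order, K has dimension 2 with simplices:

  0-simplices (6): [0], [1], [2], [3], [4], [5]
  1-simplices (12): [0,1], [0,3], [0,5], [1,2], [1,3], [1,4], [1,5], [2,3], [2,4], [3,4], [3,5], [4,5]
  2-simplices (6): [0,1,3], [0,3,5], [1,2,3], [1,2,4], [1,4,5], [3,4,5]

so the chain groups are C_0 ≅ Z^6, C_1 ≅ Z^12, C_2 ≅ Z^6.

Boundary ∂_1: C_1 → C_0 is given by ∂[p,q] = [q] − [p].
The 6×12 boundary matrix has rank 5 and Smith normal form diag(1,1,1,1,1).

Boundary ∂_2: C_2 → C_1 sends each 2-simplex [p,q,r] to [q,r] − [p,r] + [p,q]. For instance
  ∂[1,4,5] = [4,5] − [1,5] + [1,4],
  ∂[1,2,3] = [2,3] − [1,3] + [1,2].
The 12×6 boundary matrix has rank 6 and Smith normal form diag(1,1,1,1,1,1).

Computing H_k = (kernel of ∂_k) / (image of ∂_{k+1}):

  H_0: rank C_0 − rank ∂_1 = 6 − 5 = 1, and the invariant factors of ∂_1 are all 1, so H_0 = Z.
  H_1: rank ker ∂_1 − rank ∂_2 = (12 − 5) − 6 = 1, and the invariant factors of ∂_2 are all 1, so H_1 = Z.
  H_2: rank ker ∂_2 − rank ∂_3 = (6 − 6) − 0 = 0, and there is no ∂_3, so H_2 = 0.

As a check, the Euler characteristic is 6 − 12 + 6 = 0, which agrees with 1 − 1 + 0 = 0.
(K is a triangulation of the cylinder S^1 x I.)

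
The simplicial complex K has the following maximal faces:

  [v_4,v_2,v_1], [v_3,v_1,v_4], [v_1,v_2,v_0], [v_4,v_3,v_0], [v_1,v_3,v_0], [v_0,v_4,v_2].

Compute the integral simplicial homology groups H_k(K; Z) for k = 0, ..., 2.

Take the total order v_0 < v_1 < v_2 < v_3 < v_4 on the vertex set. Then K (dimension 2) consists of the simplices:

  0-simplices (5): [v_0], [v_1], [v_2], [v_3], [v_4]
  1-simplices (9): [v_0,v_1], [v_0,v_2], [v_0,v_3], [v_0,v_4], [v_1,v_2], [v_1,v_3], [v_1,v_4], [v_2,v_4], [v_3,v_4]
  2-simplices (6): [v_0,v_1,v_2], [v_0,v_1,v_3], [v_0,v_2,v_4], [v_0,v_3,v_4], [v_1,v_2,v_4], [v_1,v_3,v_4]

so the chain groups are C_0 ≅ Z^5, C_1 ≅ Z^9, C_2 ≅ Z^6.

Boundary ∂_1: C_1 → C_0 sends each edge [p,q] (with p < q) to q − p.
The resulting 5×9 matrix has rank 4, and its Smith normal form has invariant factors (1,1,1,1).

∂_2: C_2 → C_1 maps a triangle to the signed sum of its edges. For instance
  ∂[v_0,v_1,v_3] = [v_1,v_3] − [v_0,v_3] + [v_0,v_1],
  ∂[v_0,v_2,v_4] = [v_2,v_4] − [v_0,v_4] + [v_0,v_2].
This gives a 9×6 integer matrix of rank 5; reducing to Smith normal form yields diagonal entries (1,1,1,1,1).

Computing H_k = (kernel of ∂_k) / (image of ∂_{k+1}):

  H_0: rank C_0 − rank ∂_1 = 5 − 4 = 1, and the invariant factors of ∂_1 are all 1, so H_0 = Z.
  H_1: rank ker ∂_1 − rank ∂_2 = (9 − 4) − 5 = 0, and the invariant factors of ∂_2 are all 1, so H_1 = 0.
  H_2: rank ker ∂_2 − rank ∂_3 = (6 − 5) − 0 = 1, and there is no ∂_3, so H_2 = Z.

As a check, the Euler characteristic is 5 − 9 + 6 = 2, which agrees with 1 − 0 + 1 = 2.

H_0 = Z,  H_1 = 0,  H_2 = Z.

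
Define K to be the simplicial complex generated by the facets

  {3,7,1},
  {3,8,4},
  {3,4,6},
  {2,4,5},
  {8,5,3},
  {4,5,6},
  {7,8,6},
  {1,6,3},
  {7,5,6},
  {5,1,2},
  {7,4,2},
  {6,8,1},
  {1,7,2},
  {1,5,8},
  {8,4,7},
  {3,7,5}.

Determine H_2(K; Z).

We work with the vertex ordering 1 < 2 < 3 < 4 < 5 < 6 < 7 < 8. The simplices of K, each written with vertices in increasing order, are:

  0-simplices (8): [1], [2], [3], [4], [5], [6], [7], [8]
  1-simplices (24): (24 of them)
  2-simplices (16): [1,2,5], [1,2,7], [1,3,6], [1,3,7], [1,5,8], [1,6,8], [2,4,5], [2,4,7], [3,4,6], [3,4,8], [3,5,7], [3,5,8], [4,5,6], [4,7,8], [5,6,7], [6,7,8]

giving chain groups C_0 ≅ Z^8, C_1 ≅ Z^24, C_2 ≅ Z^16.

Boundary ∂_1: C_1 → C_0 sends each edge [p,q] (with p < q) to q − p.
The resulting 8×24 matrix has rank 7, and its Smith normal form has invariant factors (1,1,1,1,1,1,1).

∂_2: C_2 → C_1 maps a triangle to the signed sum of its edges. For instance
  ∂[1,2,7] = [2,7] − [1,7] + [1,2],
  ∂[6,7,8] = [7,8] − [6,8] + [6,7].
As a 24×16 matrix over Z this has rank 15, with invariant factors (1,1,1,1,1,1,1,1,1,1,1,1,1,1,1).

Now H_k = ker ∂_k / im ∂_{k+1}, so:

  H_2: rank ker ∂_2 − rank ∂_3 = (16 − 15) − 0 = 1, and there is no ∂_3, so H_2 = Z.

H_2 = Z.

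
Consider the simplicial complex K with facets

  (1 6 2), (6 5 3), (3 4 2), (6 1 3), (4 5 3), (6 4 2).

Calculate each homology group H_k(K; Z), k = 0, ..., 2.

H_0 = Z,  H_1 = Z,  H_2 = 0.

We work with the vertex ordering 1 < 2 < 3 < 4 < 5 < 6. The simplices of K, each written with vertices in increasing order, are:

  0-simplices (6): [1], [2], [3], [4], [5], [6]
  1-simplices (12): [1,2], [1,3], [1,6], [2,3], [2,4], [2,6], [3,4], [3,5], [3,6], [4,5], [4,6], [5,6]
  2-simplices (6): [1,2,6], [1,3,6], [2,3,4], [2,4,6], [3,4,5], [3,5,6]

giving chain groups C_0 ≅ Z^6, C_1 ≅ Z^12, C_2 ≅ Z^6.

Boundary ∂_1: C_1 → C_0 sends each edge [p,q] (with p < q) to q − p. For instance
  ∂[3,6] = [6] − [3].
The resulting 6×12 matrix has rank 5, and its Smith normal form has invariant factors (1,1,1,1,1).

Boundary ∂_2: C_2 → C_1 sends each 2-simplex [p,q,r] to [q,r] − [p,r] + [p,q]. For instance
  ∂[2,4,6] = [4,6] − [2,6] + [2,4],
  ∂[1,3,6] = [3,6] − [1,6] + [1,3].
The resulting 12×6 matrix has rank 6, and its Smith normal form has invariant factors (1,1,1,1,1,1).

Now H_k = ker ∂_k / im ∂_{k+1}, so:

  H_0: rank C_0 − rank ∂_1 = 6 − 5 = 1, and the invariant factors of ∂_1 are all 1, so H_0 ≅ Z.
  H_1: rank ker ∂_1 − rank ∂_2 = (12 − 5) − 6 = 1, and the invariant factors of ∂_2 are all 1, so H_1 ≅ Z.
  H_2: rank ker ∂_2 − rank ∂_3 = (6 − 6) − 0 = 0, and there is no ∂_3, so H_2 ≅ 0.

As a check, the Euler characteristic is 6 − 12 + 6 = 0, which agrees with 1 − 1 + 0 = 0.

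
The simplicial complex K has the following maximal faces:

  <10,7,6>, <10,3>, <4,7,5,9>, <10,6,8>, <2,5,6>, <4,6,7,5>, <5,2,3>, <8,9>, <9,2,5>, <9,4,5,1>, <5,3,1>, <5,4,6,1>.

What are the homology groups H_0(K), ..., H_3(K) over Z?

Fix the vertex order 1 < 2 < 3 < 4 < 5 < 6 < 7 < 8 < 9 < 10 and write every simplex with vertices in increasing order. Then dim K = 3 and the simplices of K are:

  0-simplices (10): [1], [2], [3], [4], [5], [6], [7], [8], [9], [10]
  1-simplices (25): (25 of them)
  2-simplices (18): (18 of them)
  3-simplices (4): [1,4,5,6], [1,4,5,9], [4,5,6,7], [4,5,7,9]

Hence C_0 ≅ Z^10, C_1 ≅ Z^25, C_2 ≅ Z^18, C_3 ≅ Z^4.

∂_1: C_1 → C_0 is given by ∂[p,q] = [q] − [p].
The 10×25 boundary matrix has rank 9 and Smith normal form diag(1,1,1,1,1,1,1,1,1).

The boundary map ∂_2: C_2 → C_1 sends each 2-simplex [p,q,r] to [q,r] − [p,r] + [p,q]. For instance
  ∂[2,3,5] = [3,5] − [2,5] + [2,3],
  ∂[4,7,9] = [7,9] − [4,9] + [4,7].
As a 25×18 matrix over Z this has rank 14, with invariant factors (1,1,1,1,1,1,1,1,1,1,1,1,1,1).

The boundary map ∂_3: C_3 → C_2 sends each 3-simplex σ to the alternating sum Σ_i (−1)^i (σ with its i-th vertex removed). For instance
  ∂[4,5,6,7] = [5,6,7] − [4,6,7] + [4,5,7] − [4,5,6],
  ∂[1,4,5,9] = [4,5,9] − [1,5,9] + [1,4,9] − [1,4,5].
The 18×4 boundary matrix has rank 4 and Smith normal form diag(1,1,1,1).

Reading off H_k = ker ∂_k / im ∂_{k+1}:

  H_0: rank C_0 − rank ∂_1 = 10 − 9 = 1, and the invariant factors of ∂_1 are all 1, so H_0 = Z.
  H_1: rank ker ∂_1 − rank ∂_2 = (25 − 9) − 14 = 2, and the invariant factors of ∂_2 are all 1, so H_1 = Z^2.
  H_2: rank ker ∂_2 − rank ∂_3 = (18 − 14) − 4 = 0, and the invariant factors of ∂_3 are all 1, so H_2 = 0.
  H_3: rank ker ∂_3 − rank ∂_4 = (4 − 4) − 0 = 0, and there is no ∂_4, so H_3 = 0.

As a check, the Euler characteristic is 10 − 25 + 18 − 4 = -1, which agrees with 1 − 2 + 0 − 0 = -1.

H_0 ≅ Z,  H_1 ≅ Z^2,  H_2 = 0,  H_3 = 0.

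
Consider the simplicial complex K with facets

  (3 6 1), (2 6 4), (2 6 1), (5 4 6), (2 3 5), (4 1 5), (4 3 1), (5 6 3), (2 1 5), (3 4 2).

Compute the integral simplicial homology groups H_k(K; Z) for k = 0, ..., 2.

H_0 ≅ Z,  H_1 ≅ Z/2Z,  H_2 = 0.

Fix the vertex order 1 < 2 < 3 < 4 < 5 < 6 and write every simplex with vertices in increasing order. Then dim K = 2 and the simplices of K are:

  0-simplices (6): [1], [2], [3], [4], [5], [6]
  1-simplices (15): [1,2], [1,3], [1,4], [1,5], [1,6], [2,3], [2,4], [2,5], [2,6], [3,4], [3,5], [3,6], [4,5], [4,6], [5,6]
  2-simplices (10): [1,2,5], [1,2,6], [1,3,4], [1,3,6], [1,4,5], [2,3,4], [2,3,5], [2,4,6], [3,5,6], [4,5,6]

so the chain groups are C_0 ≅ Z^6, C_1 ≅ Z^15, C_2 ≅ Z^10.

Boundary ∂_1: C_1 → C_0 maps an edge to its endpoints' difference, ∂[p,q] = q − p.
As a 6×15 matrix over Z this has rank 5, with invariant factors (1,1,1,1,1).

Boundary ∂_2: C_2 → C_1 sends each 2-simplex [p,q,r] to [q,r] − [p,r] + [p,q]. For instance
  ∂[1,3,6] = [3,6] − [1,6] + [1,3],
  ∂[1,3,4] = [3,4] − [1,4] + [1,3].
The resulting 15×10 matrix has rank 10, and its Smith normal form has invariant factors (1,1,1,1,1,1,1,1,1,2).

From H_k ≅ ker(∂_k) / im(∂_{k+1}) we obtain:

  H_0: rank C_0 − rank ∂_1 = 6 − 5 = 1, and the invariant factors of ∂_1 are all 1, so H_0 ≅ Z.
  H_1: rank ker ∂_1 − rank ∂_2 = (15 − 5) − 10 = 0, and ∂_2 has invariant factor 2 > 1, so H_1 ≅ Z/2Z.
  H_2: rank ker ∂_2 − rank ∂_3 = (10 − 10) − 0 = 0, and there is no ∂_3, so H_2 ≅ 0.

As a check, the Euler characteristic is 6 − 15 + 10 = 1, which agrees with 1 − 0 + 0 = 1.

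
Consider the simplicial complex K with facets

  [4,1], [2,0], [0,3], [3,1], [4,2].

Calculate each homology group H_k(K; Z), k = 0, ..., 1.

H_0 = Z,  H_1 = Z.

K has 5 vertices, 5 edges.
rank ∂_0 = 0, rank ∂_1 = 4 ⇒ b_0 = 5 − 0 − 4 = 1; all invariant factors of ∂_1 are 1 so no torsion. So H_0 ≅ Z.
rank ∂_1 = 4, rank ∂_2 = 0 ⇒ b_1 = 5 − 4 − 0 = 1. So H_1 ≅ Z.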